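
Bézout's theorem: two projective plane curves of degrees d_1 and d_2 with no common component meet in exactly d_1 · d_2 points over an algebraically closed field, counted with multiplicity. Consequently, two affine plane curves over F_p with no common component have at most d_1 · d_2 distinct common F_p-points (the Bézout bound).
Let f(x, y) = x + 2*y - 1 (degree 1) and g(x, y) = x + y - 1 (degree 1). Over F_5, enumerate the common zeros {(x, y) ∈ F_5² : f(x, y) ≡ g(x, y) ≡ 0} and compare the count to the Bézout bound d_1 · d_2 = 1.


Common zeros: {(1, 0)}; count = 1; Bézout bound = 1.

deg(f) = 1, deg(g) = 1, so Bézout bound = 1.
Scan x ∈ F_5. For each x, list the y ∈ F_5 with f(x, y) ≡ 0 and those with g(x, y) ≡ 0 (mod 5); the common zeros in that column are the intersection.
  x = 0: f ≡ 0 at y ∈ {3}; g ≡ 0 at y ∈ {1}; common: ∅.
  x = 1: f ≡ 0 at y ∈ {0}; g ≡ 0 at y ∈ {0}; common: {0}.
  x = 2: f ≡ 0 at y ∈ {2}; g ≡ 0 at y ∈ {4}; common: ∅.
  x = 3: f ≡ 0 at y ∈ {4}; g ≡ 0 at y ∈ {3}; common: ∅.
  x = 4: f ≡ 0 at y ∈ {1}; g ≡ 0 at y ∈ {2}; common: ∅.
Collecting: common zeros = {(1, 0)}, so the count is 1.
Comparison with the Bézout bound: 1 ≤ 1 = deg(f)·deg(g), as expected for curves with no common component (the bound is attained).


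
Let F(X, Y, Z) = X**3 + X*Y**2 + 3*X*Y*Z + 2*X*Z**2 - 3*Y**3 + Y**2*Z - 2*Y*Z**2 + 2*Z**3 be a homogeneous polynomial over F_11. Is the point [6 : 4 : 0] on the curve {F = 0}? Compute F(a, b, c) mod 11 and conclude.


F(6,4,0) ≡ 10 (mod 11); P is NOT on the curve.

Evaluate F(6, 4, 0) term-by-term (mod 11).
  X**3 ↦ 1·216·1·1 = 216
  X*Y**2 ↦ 1·6·16·1 = 96
  3*X*Y*Z ↦ 3·6·4·0 = 0
  2*X*Z**2 ↦ 2·6·1·0 = 0
  -3*Y**3 ↦ -3·1·64·1 = -192
  Y**2*Z ↦ 1·1·16·0 = 0
  -2*Y*Z**2 ↦ -2·1·4·0 = 0
  2*Z**3 ↦ 2·1·1·0 = 0
Sum: F(6, 4, 0) = (216) + (96) + (0) + (0) + (-192) + (0) + (0) + (0) = 120.
Reducing mod 11: 120 ≡ 10 (mod 11).
Since F(a, b, c) ≡ 10 ≠ 0 (mod 11), P does NOT lie on the curve.


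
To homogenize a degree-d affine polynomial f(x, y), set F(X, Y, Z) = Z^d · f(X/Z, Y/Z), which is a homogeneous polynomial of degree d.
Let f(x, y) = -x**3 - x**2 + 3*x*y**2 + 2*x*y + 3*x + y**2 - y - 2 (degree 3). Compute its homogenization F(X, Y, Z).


F(X, Y, Z) = -X**3 - X**2*Z + 3*X*Y**2 + 2*X*Y*Z + 3*X*Z**2 + Y**2*Z - Y*Z**2 - 2*Z**3

deg(f) = 3.
Substitute x = X/Z, y = Y/Z into f, then multiply by Z^3.
  monomial -1·x^3·y^0 ↦ -1·X^3·Y^0·Z^0.
  monomial -1·x^2·y^0 ↦ -1·X^2·Y^0·Z^1.
  monomial 3·x^1·y^2 ↦ 3·X^1·Y^2·Z^0.
  monomial 2·x^1·y^1 ↦ 2·X^1·Y^1·Z^1.
  monomial 3·x^1·y^0 ↦ 3·X^1·Y^0·Z^2.
  monomial 1·x^0·y^2 ↦ 1·X^0·Y^2·Z^1.
  monomial -1·x^0·y^1 ↦ -1·X^0·Y^1·Z^2.
  monomial -2·x^0·y^0 ↦ -2·X^0·Y^0·Z^3.
Collecting: F(X, Y, Z) = -X**3 - X**2*Z + 3*X*Y**2 + 2*X*Y*Z + 3*X*Z**2 + Y**2*Z - Y*Z**2 - 2*Z**3.


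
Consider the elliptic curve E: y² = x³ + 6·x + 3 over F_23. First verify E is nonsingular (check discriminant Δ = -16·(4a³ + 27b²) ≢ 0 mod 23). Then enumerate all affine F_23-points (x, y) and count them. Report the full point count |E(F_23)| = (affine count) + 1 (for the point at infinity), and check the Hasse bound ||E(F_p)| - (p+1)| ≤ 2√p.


Affine points = {(0, 7), (0, 16), (2, 0), (3, 5), (3, 18), (6, 5), (6, 18), (9, 2), (9, 21), (12, 3), (12, 20), (13, 1), (13, 22), (14, 5), (14, 18), (15, 8), (15, 15), (16, 3), (16, 20), (17, 2), (17, 21), (18, 3), (18, 20), (20, 2), (20, 21), (21, 11), (21, 12)}; affine count = 27; |E(F_23)| = 28.

Discriminant check: Δ ∝ 4a³ + 27b² = 4·6³ + 27·3² = 4·216 + 27·9 ≡ 3 (mod 23). Nonzero ⇒ E is nonsingular.
For each x ∈ F_23, compute rhs = x³ + 6·x + 3 mod 23, then count y ∈ F_23 with y² ≡ rhs.
  x = 0: rhs = 3, matching y values: 7, 16 (2 points).
  x = 1: rhs = 10, matching y values: none (0 points).
  x = 2: rhs = 0, matching y values: 0 (1 points).
  x = 3: rhs = 2, matching y values: 5, 18 (2 points).
  x = 4: rhs = 22, matching y values: none (0 points).
  x = 5: rhs = 20, matching y values: none (0 points).
  x = 6: rhs = 2, matching y values: 5, 18 (2 points).
  x = 7: rhs = 20, matching y values: none (0 points).
  x = 8: rhs = 11, matching y values: none (0 points).
  x = 9: rhs = 4, matching y values: 2, 21 (2 points).
  x = 10: rhs = 5, matching y values: none (0 points).
  x = 11: rhs = 20, matching y values: none (0 points).
  x = 12: rhs = 9, matching y values: 3, 20 (2 points).
  x = 13: rhs = 1, matching y values: 1, 22 (2 points).
  x = 14: rhs = 2, matching y values: 5, 18 (2 points).
  x = 15: rhs = 18, matching y values: 8, 15 (2 points).
  x = 16: rhs = 9, matching y values: 3, 20 (2 points).
  x = 17: rhs = 4, matching y values: 2, 21 (2 points).
  x = 18: rhs = 9, matching y values: 3, 20 (2 points).
  x = 19: rhs = 7, matching y values: none (0 points).
  x = 20: rhs = 4, matching y values: 2, 21 (2 points).
  x = 21: rhs = 6, matching y values: 11, 12 (2 points).
  x = 22: rhs = 19, matching y values: none (0 points).
Total affine count: 27.
Full point count |E(F_23)| = 27 + 1 = 28.
Hasse bound: |28 − (23+1)| = |4| = 4 ≤ 2√23 ≈ 9.5917 ✓.


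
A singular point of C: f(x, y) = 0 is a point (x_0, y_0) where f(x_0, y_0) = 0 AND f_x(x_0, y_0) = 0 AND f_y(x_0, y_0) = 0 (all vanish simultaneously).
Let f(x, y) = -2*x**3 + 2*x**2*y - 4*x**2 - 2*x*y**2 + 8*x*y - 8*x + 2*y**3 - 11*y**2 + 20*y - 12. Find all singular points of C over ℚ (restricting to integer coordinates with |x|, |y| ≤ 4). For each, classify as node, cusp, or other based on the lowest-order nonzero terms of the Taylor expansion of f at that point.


Singular points: {(0, 2)}; classification: cusp.

Compute partial derivatives:
  f_x = -6*x**2 + 4*x*y - 8*x - 2*y**2 + 8*y - 8.
  f_y = 2*x**2 - 4*x*y + 8*x + 6*y**2 - 22*y + 20.
Scan x_0 ∈ {−4, ..., 4}. For each x_0, f_y(x_0, y) is a polynomial in y; find its integer roots y ∈ {−4, ..., 4}, then test f_x and f at those candidates.
  x = -4: f_y(-4, y) = 6*y**2 - 6*y + 20; no integer root y with |y| ≤ 4.
  x = -3: f_y(-3, y) = 6*y**2 - 10*y + 14; no integer root y with |y| ≤ 4.
  x = -2: f_y(-2, y) = 6*y**2 - 14*y + 12; no integer root y with |y| ≤ 4.
  x = -1: f_y(-1, y) = 6*y**2 - 18*y + 14; no integer root y with |y| ≤ 4.
  x = 0: f_y(0, y) = 6*y**2 - 22*y + 20; vanishes at y ∈ {2}. (0, 2): f_x = 0, f = 0 — SINGULAR.
  x = 1: f_y(1, y) = 6*y**2 - 26*y + 30; no integer root y with |y| ≤ 4.
  x = 2: f_y(2, y) = 6*y**2 - 30*y + 44; no integer root y with |y| ≤ 4.
  x = 3: f_y(3, y) = 6*y**2 - 34*y + 62; no integer root y with |y| ≤ 4.
  x = 4: f_y(4, y) = 6*y**2 - 38*y + 84; no integer root y with |y| ≤ 4.
Only singular point on the grid: (0, 2).
Classify: substitute x = 0 + u, y = 2 + v and expand: f = -2*u**3 + 2*u**2*v - 2*u*v**2 + 2*v**3 + v**2.
No constant or linear terms (consistent with a singular point). Quadratic part: v**2. Cubic part: -2*u**3 + 2*u**2*v - 2*u*v**2 + 2*v**3.
The quadratic part v**2 is a perfect square, so there is a single (double) tangent line v = 0, i.e. y = 2. Restricting the cubic part to that line (v = 0) leaves -2*u**3 ≠ 0, so f is not divisible by v and the branch is v² ≈ 2*u**3 to lowest order — this is a cusp.
Classification: cusp.


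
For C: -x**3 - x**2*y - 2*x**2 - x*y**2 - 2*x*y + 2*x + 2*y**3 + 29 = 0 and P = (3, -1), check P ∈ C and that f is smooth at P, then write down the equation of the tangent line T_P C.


Tangent line at P: -30*x - 3*y + 87 = 0.

Step 1: f(3, -1) = 0, so P lies on C.
Step 2: partial derivatives
  f_x(x, y) = -3*x**2 - 2*x*y - 4*x - y**2 - 2*y + 2, f_y(x, y) = -x**2 - 2*x*y - 2*x + 6*y**2.
  f_x(P) = -30, f_y(P) = -3 (gradient nonzero, so P is smooth).
Step 3: tangent line at P: -30·(x − 3) + -3·(y − -1) = 0.
Expanding: -30*x - 3*y + 87 = 0.


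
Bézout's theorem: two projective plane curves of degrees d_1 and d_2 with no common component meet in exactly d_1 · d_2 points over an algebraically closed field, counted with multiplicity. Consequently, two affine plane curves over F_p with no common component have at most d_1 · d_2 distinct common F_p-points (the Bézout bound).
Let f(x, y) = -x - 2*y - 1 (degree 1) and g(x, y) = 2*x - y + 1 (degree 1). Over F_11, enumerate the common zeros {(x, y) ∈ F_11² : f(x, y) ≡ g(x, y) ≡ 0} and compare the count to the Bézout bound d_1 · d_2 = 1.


Common zeros: {(6, 2)}; count = 1; Bézout bound = 1.

deg(f) = 1, deg(g) = 1, so Bézout bound = 1.
Scan x ∈ F_11. For each x, list the y ∈ F_11 with f(x, y) ≡ 0 and those with g(x, y) ≡ 0 (mod 11); the common zeros in that column are the intersection.
  x = 0: f ≡ 0 at y ∈ {5}; g ≡ 0 at y ∈ {1}; common: ∅.
  x = 1: f ≡ 0 at y ∈ {10}; g ≡ 0 at y ∈ {3}; common: ∅.
  x = 2: f ≡ 0 at y ∈ {4}; g ≡ 0 at y ∈ {5}; common: ∅.
  x = 3: f ≡ 0 at y ∈ {9}; g ≡ 0 at y ∈ {7}; common: ∅.
  x = 4: f ≡ 0 at y ∈ {3}; g ≡ 0 at y ∈ {9}; common: ∅.
  x = 5: f ≡ 0 at y ∈ {8}; g ≡ 0 at y ∈ {0}; common: ∅.
  x = 6: f ≡ 0 at y ∈ {2}; g ≡ 0 at y ∈ {2}; common: {2}.
  x = 7: f ≡ 0 at y ∈ {7}; g ≡ 0 at y ∈ {4}; common: ∅.
  x = 8: f ≡ 0 at y ∈ {1}; g ≡ 0 at y ∈ {6}; common: ∅.
  x = 9: f ≡ 0 at y ∈ {6}; g ≡ 0 at y ∈ {8}; common: ∅.
  x = 10: f ≡ 0 at y ∈ {0}; g ≡ 0 at y ∈ {10}; common: ∅.
Collecting: common zeros = {(6, 2)}, so the count is 1.
Comparison with the Bézout bound: 1 ≤ 1 = deg(f)·deg(g), as expected for curves with no common component (the bound is attained).


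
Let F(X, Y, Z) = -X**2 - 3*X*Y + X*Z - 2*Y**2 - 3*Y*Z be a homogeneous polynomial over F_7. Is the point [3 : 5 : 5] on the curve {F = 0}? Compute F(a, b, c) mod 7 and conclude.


F(3,5,5) ≡ 4 (mod 7); P is NOT on the curve.

Evaluate F(3, 5, 5) term-by-term (mod 7).
  -X**2 ↦ -1·9·1·1 = -9
  -3*X*Y ↦ -3·3·5·1 = -45
  X*Z ↦ 1·3·1·5 = 15
  -2*Y**2 ↦ -2·1·25·1 = -50
  -3*Y*Z ↦ -3·1·5·5 = -75
Sum: F(3, 5, 5) = (-9) + (-45) + (15) + (-50) + (-75) = -164.
Reducing mod 7: -164 ≡ 4 (mod 7).
Since F(a, b, c) ≡ 4 ≠ 0 (mod 7), P does NOT lie on the curve.


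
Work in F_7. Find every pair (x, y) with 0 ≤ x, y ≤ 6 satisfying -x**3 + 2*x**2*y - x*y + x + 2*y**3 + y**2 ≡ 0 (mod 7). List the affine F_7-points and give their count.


Affine F_7-points: {(0, 0), (0, 3), (1, 0), (1, 5), (3, 3), (4, 4), (6, 0)}; count = 7.

For each of the 49 pairs (x, y) ∈ F_7², evaluate f(x, y) mod 7. Record the zeros.
  x = 0: [0↦0, 1↦3, 2↦6, 3↦0, 4↦4, 5↦2, 6↦6]  zeros at y ∈ {0, 3}
  x = 1: [0↦0, 1↦4, 2↦1, 3↦3, 4↦1, 5↦0, 6↦5]  zeros at y ∈ {0, 5}
  x = 2: [0↦1, 1↦3, 2↦5, 3↦5, 4↦1, 5↦5, 6↦1]  zeros at y ∈ ∅
  x = 3: [0↦4, 1↦1, 2↦5, 3↦0, 4↦5, 5↦4, 6↦2]  zeros at y ∈ {3}
  x = 4: [0↦3, 1↦6, 2↦2, 3↦3, 4↦0, 5↦5, 6↦2]  zeros at y ∈ {4}
  x = 5: [0↦6, 1↦5, 2↦4, 3↦1, 4↦1, 5↦2, 6↦2]  zeros at y ∈ ∅
  x = 6: [0↦0, 1↦6, 2↦5, 3↦2, 4↦2, 5↦3, 6↦3]  zeros at y ∈ {0}
Collecting zeros: affine points = {(0, 0), (0, 3), (1, 0), (1, 5), (3, 3), (4, 4), (6, 0)}.
Total count |C(F_7)_aff| = 7.


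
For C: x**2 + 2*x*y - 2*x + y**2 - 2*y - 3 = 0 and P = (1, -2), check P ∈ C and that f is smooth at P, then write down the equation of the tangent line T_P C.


Tangent line at P: -4*x - 4*y - 4 = 0.

Step 1: f(1, -2) = 0, so P lies on C.
Step 2: partial derivatives
  f_x(x, y) = 2*x + 2*y - 2, f_y(x, y) = 2*x + 2*y - 2.
  f_x(P) = -4, f_y(P) = -4 (gradient nonzero, so P is smooth).
Step 3: tangent line at P: -4·(x − 1) + -4·(y − -2) = 0.
Expanding: -4*x - 4*y - 4 = 0.


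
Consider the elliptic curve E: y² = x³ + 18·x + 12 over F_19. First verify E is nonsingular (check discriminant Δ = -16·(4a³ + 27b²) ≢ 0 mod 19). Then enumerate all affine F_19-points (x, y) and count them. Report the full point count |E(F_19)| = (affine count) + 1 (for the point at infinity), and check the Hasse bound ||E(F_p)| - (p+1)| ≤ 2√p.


Affine points = {(3, 6), (3, 13), (7, 5), (7, 14), (13, 7), (13, 12), (14, 5), (14, 14), (15, 3), (15, 16), (16, 8), (16, 11), (17, 5), (17, 14)}; affine count = 14; |E(F_19)| = 15.

Discriminant check: Δ ∝ 4a³ + 27b² = 4·18³ + 27·12² = 4·5832 + 27·144 ≡ 8 (mod 19). Nonzero ⇒ E is nonsingular.
For each x ∈ F_19, compute rhs = x³ + 18·x + 12 mod 19, then count y ∈ F_19 with y² ≡ rhs.
  x = 0: rhs = 12, matching y values: none (0 points).
  x = 1: rhs = 12, matching y values: none (0 points).
  x = 2: rhs = 18, matching y values: none (0 points).
  x = 3: rhs = 17, matching y values: 6, 13 (2 points).
  x = 4: rhs = 15, matching y values: none (0 points).
  x = 5: rhs = 18, matching y values: none (0 points).
  x = 6: rhs = 13, matching y values: none (0 points).
  x = 7: rhs = 6, matching y values: 5, 14 (2 points).
  x = 8: rhs = 3, matching y values: none (0 points).
  x = 9: rhs = 10, matching y values: none (0 points).
  x = 10: rhs = 14, matching y values: none (0 points).
  x = 11: rhs = 2, matching y values: none (0 points).
  x = 12: rhs = 18, matching y values: none (0 points).
  x = 13: rhs = 11, matching y values: 7, 12 (2 points).
  x = 14: rhs = 6, matching y values: 5, 14 (2 points).
  x = 15: rhs = 9, matching y values: 3, 16 (2 points).
  x = 16: rhs = 7, matching y values: 8, 11 (2 points).
  x = 17: rhs = 6, matching y values: 5, 14 (2 points).
  x = 18: rhs = 12, matching y values: none (0 points).
Total affine count: 14.
Full point count |E(F_19)| = 14 + 1 = 15.
Hasse bound: |15 − (19+1)| = |-5| = 5 ≤ 2√19 ≈ 8.7178 ✓.


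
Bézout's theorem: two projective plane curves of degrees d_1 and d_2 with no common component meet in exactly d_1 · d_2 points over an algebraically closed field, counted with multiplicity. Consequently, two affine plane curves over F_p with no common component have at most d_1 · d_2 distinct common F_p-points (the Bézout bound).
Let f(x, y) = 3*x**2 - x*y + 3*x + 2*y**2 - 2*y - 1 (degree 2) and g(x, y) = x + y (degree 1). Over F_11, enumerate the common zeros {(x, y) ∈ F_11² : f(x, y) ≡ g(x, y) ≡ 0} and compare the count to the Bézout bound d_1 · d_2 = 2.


Common zeros: {(2, 9), (10, 1)}; count = 2; Bézout bound = 2.

deg(f) = 2, deg(g) = 1, so Bézout bound = 2.
Scan x ∈ F_11. For each x, list the y ∈ F_11 with f(x, y) ≡ 0 and those with g(x, y) ≡ 0 (mod 11); the common zeros in that column are the intersection.
  x = 0: f ≡ 0 at y ∈ {3, 9}; g ≡ 0 at y ∈ {0}; common: ∅.
  x = 1: f ≡ 0 at y ∈ ∅; g ≡ 0 at y ∈ {10}; common: ∅.
  x = 2: f ≡ 0 at y ∈ {4, 9}; g ≡ 0 at y ∈ {9}; common: {9}.
  x = 3: f ≡ 0 at y ∈ {2, 6}; g ≡ 0 at y ∈ {8}; common: ∅.
  x = 4: f ≡ 0 at y ∈ {1, 2}; g ≡ 0 at y ∈ {7}; common: ∅.
  x = 5: f ≡ 0 at y ∈ ∅; g ≡ 0 at y ∈ {6}; common: ∅.
  x = 6: f ≡ 0 at y ∈ ∅; g ≡ 0 at y ∈ {5}; common: ∅.
  x = 7: f ≡ 0 at y ∈ ∅; g ≡ 0 at y ∈ {4}; common: ∅.
  x = 8: f ≡ 0 at y ∈ ∅; g ≡ 0 at y ∈ {3}; common: ∅.
  x = 9: f ≡ 0 at y ∈ {5, 6}; g ≡ 0 at y ∈ {2}; common: ∅.
  x = 10: f ≡ 0 at y ∈ {1, 5}; g ≡ 0 at y ∈ {1}; common: {1}.
Collecting: common zeros = {(2, 9), (10, 1)}, so the count is 2.
Comparison with the Bézout bound: 2 ≤ 2 = deg(f)·deg(g), as expected for curves with no common component (the bound is attained).


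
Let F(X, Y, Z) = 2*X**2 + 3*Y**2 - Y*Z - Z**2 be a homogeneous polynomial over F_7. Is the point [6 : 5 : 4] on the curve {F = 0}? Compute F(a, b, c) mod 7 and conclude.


F(6,5,4) ≡ 6 (mod 7); P is NOT on the curve.

Evaluate F(6, 5, 4) term-by-term (mod 7).
  2*X**2 ↦ 2·36·1·1 = 72
  3*Y**2 ↦ 3·1·25·1 = 75
  -Y*Z ↦ -1·1·5·4 = -20
  -Z**2 ↦ -1·1·1·16 = -16
Sum: F(6, 5, 4) = (72) + (75) + (-20) + (-16) = 111.
Reducing mod 7: 111 ≡ 6 (mod 7).
Since F(a, b, c) ≡ 6 ≠ 0 (mod 7), P does NOT lie on the curve.


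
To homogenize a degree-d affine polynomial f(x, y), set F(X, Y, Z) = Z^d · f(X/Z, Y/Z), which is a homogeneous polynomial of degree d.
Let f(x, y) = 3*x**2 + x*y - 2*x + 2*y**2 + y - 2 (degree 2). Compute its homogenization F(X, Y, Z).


F(X, Y, Z) = 3*X**2 + X*Y - 2*X*Z + 2*Y**2 + Y*Z - 2*Z**2

deg(f) = 2.
Substitute x = X/Z, y = Y/Z into f, then multiply by Z^2.
  monomial 3·x^2·y^0 ↦ 3·X^2·Y^0·Z^0.
  monomial 1·x^1·y^1 ↦ 1·X^1·Y^1·Z^0.
  monomial -2·x^1·y^0 ↦ -2·X^1·Y^0·Z^1.
  monomial 2·x^0·y^2 ↦ 2·X^0·Y^2·Z^0.
  monomial 1·x^0·y^1 ↦ 1·X^0·Y^1·Z^1.
  monomial -2·x^0·y^0 ↦ -2·X^0·Y^0·Z^2.
Collecting: F(X, Y, Z) = 3*X**2 + X*Y - 2*X*Z + 2*Y**2 + Y*Z - 2*Z**2.


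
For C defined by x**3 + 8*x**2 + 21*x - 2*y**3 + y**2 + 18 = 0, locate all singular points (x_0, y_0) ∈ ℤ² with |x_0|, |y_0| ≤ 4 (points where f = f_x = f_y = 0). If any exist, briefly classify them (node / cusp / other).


Singular points: {(-3, 0)}; classification: node.

Compute partial derivatives:
  f_x = 3*x**2 + 16*x + 21.
  f_y = -6*y**2 + 2*y.
Scan x_0 ∈ {−4, ..., 4}. For each x_0, f_y(x_0, y) is a polynomial in y; find its integer roots y ∈ {−4, ..., 4}, then test f_x and f at those candidates.
  x = -4: f_y(-4, y) = -6*y**2 + 2*y; vanishes at y ∈ {0}. (-4, 0): f_x = 5 ≠ 0.
  x = -3: f_y(-3, y) = -6*y**2 + 2*y; vanishes at y ∈ {0}. (-3, 0): f_x = 0, f = 0 — SINGULAR.
  x = -2: f_y(-2, y) = -6*y**2 + 2*y; vanishes at y ∈ {0}. (-2, 0): f_x = 1 ≠ 0.
  x = -1: f_y(-1, y) = -6*y**2 + 2*y; vanishes at y ∈ {0}. (-1, 0): f_x = 8 ≠ 0.
  x = 0: f_y(0, y) = -6*y**2 + 2*y; vanishes at y ∈ {0}. (0, 0): f_x = 21 ≠ 0.
  x = 1: f_y(1, y) = -6*y**2 + 2*y; vanishes at y ∈ {0}. (1, 0): f_x = 40 ≠ 0.
  x = 2: f_y(2, y) = -6*y**2 + 2*y; vanishes at y ∈ {0}. (2, 0): f_x = 65 ≠ 0.
  x = 3: f_y(3, y) = -6*y**2 + 2*y; vanishes at y ∈ {0}. (3, 0): f_x = 96 ≠ 0.
  x = 4: f_y(4, y) = -6*y**2 + 2*y; vanishes at y ∈ {0}. (4, 0): f_x = 133 ≠ 0.
Only singular point on the grid: (-3, 0).
Classify: substitute x = -3 + u, y = 0 + v and expand: f = u**3 - u**2 - 2*v**3 + v**2.
No constant or linear terms (consistent with a singular point). Quadratic part: -u**2 + v**2. Cubic part: u**3 - 2*v**3.
The quadratic part v**2 - u**2 = (v − u)(v + u) splits into two distinct linear factors, so there are two distinct tangent lines y − 0 = ±(x − -3) — this is a node (ordinary double point).
Classification: node.


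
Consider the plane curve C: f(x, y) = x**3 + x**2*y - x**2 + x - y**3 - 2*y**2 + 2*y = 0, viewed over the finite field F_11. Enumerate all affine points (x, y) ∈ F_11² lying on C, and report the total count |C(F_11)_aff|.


Affine F_11-points: {(0, 0), (0, 4), (0, 5), (2, 4), (3, 5), (4, 5), (4, 10), (5, 2), (5, 8), (5, 10), (6, 4), (6, 7), (6, 9), (7, 6), (8, 2), (9, 1)}; count = 16.

For each of the 121 pairs (x, y) ∈ F_11², evaluate f(x, y) mod 11. Record the zeros.
  x = 0: [0↦0, 1↦10, 2↦10, 3↦5, 4↦0, 5↦0, 6↦10, 7↦2, 8↦3, 9↦7, 10↦8]  zeros at y ∈ {0, 4, 5}
  x = 1: [0↦1, 1↦1, 2↦2, 3↦9, 4↦5, 5↦6, 6↦6, 7↦10, 8↦1, 9↦6, 10↦8]  zeros at y ∈ ∅
  x = 2: [0↦6, 1↦9, 2↦2, 3↦1, 4↦0, 5↦4, 6↦7, 7↦3, 8↦8, 9↦5, 10↦10]  zeros at y ∈ {4}
  x = 3: [0↦10, 1↦7, 2↦5, 3↦9, 4↦2, 5↦0, 6↦8, 7↦9, 8↦8, 9↦10, 10↦9]  zeros at y ∈ {5}
  x = 4: [0↦8, 1↦1, 2↦6, 3↦6, 4↦6, 5↦0, 6↦4, 7↦1, 8↦7, 9↦5, 10↦0]  zeros at y ∈ {5, 10}
  x = 5: [0↦6, 1↦8, 2↦0, 3↦9, 4↦7, 5↦10, 6↦1, 7↦7, 8↦0, 9↦7, 10↦0]  zeros at y ∈ {2, 8, 10}
  x = 6: [0↦10, 1↦1, 2↦4, 3↦2, 4↦0, 5↦3, 6↦5, 7↦0, 8↦4, 9↦0, 10↦4]  zeros at y ∈ {4, 7, 9}
  x = 7: [0↦4, 1↦8, 2↦2, 3↦2, 4↦2, 5↦7, 6↦0, 7↦8, 8↦3, 9↦1, 10↦7]  zeros at y ∈ {6}
  x = 8: [0↦5, 1↦2, 2↦0, 3↦4, 4↦8, 5↦6, 6↦3, 7↦4, 8↦3, 9↦5, 10↦4]  zeros at y ∈ {2}
  x = 9: [0↦8, 1↦0, 2↦4, 3↦3, 4↦2, 5↦6, 6↦9, 7↦5, 8↦10, 9↦7, 10↦1]  zeros at y ∈ {1}
  x = 10: [0↦8, 1↦8, 2↦9, 3↦5, 4↦1, 5↦2, 6↦2, 7↦6, 8↦8, 9↦2, 10↦4]  zeros at y ∈ ∅
Collecting zeros: affine points = {(0, 0), (0, 4), (0, 5), (2, 4), (3, 5), (4, 5), (4, 10), (5, 2), (5, 8), (5, 10), (6, 4), (6, 7), (6, 9), (7, 6), (8, 2), (9, 1)}.
Total count |C(F_11)_aff| = 16.


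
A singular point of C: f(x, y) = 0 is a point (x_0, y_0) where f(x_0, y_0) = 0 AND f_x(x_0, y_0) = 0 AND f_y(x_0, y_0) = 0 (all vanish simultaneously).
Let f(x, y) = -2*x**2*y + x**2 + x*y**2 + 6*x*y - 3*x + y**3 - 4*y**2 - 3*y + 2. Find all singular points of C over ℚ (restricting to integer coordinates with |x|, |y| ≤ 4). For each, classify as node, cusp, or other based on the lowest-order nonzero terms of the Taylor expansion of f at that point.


Singular points: {(2, 1)}; classification: node.

Compute partial derivatives:
  f_x = -4*x*y + 2*x + y**2 + 6*y - 3.
  f_y = -2*x**2 + 2*x*y + 6*x + 3*y**2 - 8*y - 3.
Scan x_0 ∈ {−4, ..., 4}. For each x_0, f_y(x_0, y) is a polynomial in y; find its integer roots y ∈ {−4, ..., 4}, then test f_x and f at those candidates.
  x = -4: f_y(-4, y) = 3*y**2 - 16*y - 59; no integer root y with |y| ≤ 4.
  x = -3: f_y(-3, y) = 3*y**2 - 14*y - 39; no integer root y with |y| ≤ 4.
  x = -2: f_y(-2, y) = 3*y**2 - 12*y - 23; no integer root y with |y| ≤ 4.
  x = -1: f_y(-1, y) = 3*y**2 - 10*y - 11; no integer root y with |y| ≤ 4.
  x = 0: f_y(0, y) = 3*y**2 - 8*y - 3; vanishes at y ∈ {3}. (0, 3): f_x = 24 ≠ 0.
  x = 1: f_y(1, y) = 3*y**2 - 6*y + 1; no integer root y with |y| ≤ 4.
  x = 2: f_y(2, y) = 3*y**2 - 4*y + 1; vanishes at y ∈ {1}. (2, 1): f_x = 0, f = 0 — SINGULAR.
  x = 3: f_y(3, y) = 3*y**2 - 2*y - 3; no integer root y with |y| ≤ 4.
  x = 4: f_y(4, y) = 3*y**2 - 11; no integer root y with |y| ≤ 4.
Only singular point on the grid: (2, 1).
Classify: substitute x = 2 + u, y = 1 + v and expand: f = -2*u**2*v - u**2 + u*v**2 + v**3 + v**2.
No constant or linear terms (consistent with a singular point). Quadratic part: -u**2 + v**2. Cubic part: -2*u**2*v + u*v**2 + v**3.
The quadratic part v**2 - u**2 = (v − u)(v + u) splits into two distinct linear factors, so there are two distinct tangent lines y − 1 = ±(x − 2) — this is a node (ordinary double point).
Classification: node.


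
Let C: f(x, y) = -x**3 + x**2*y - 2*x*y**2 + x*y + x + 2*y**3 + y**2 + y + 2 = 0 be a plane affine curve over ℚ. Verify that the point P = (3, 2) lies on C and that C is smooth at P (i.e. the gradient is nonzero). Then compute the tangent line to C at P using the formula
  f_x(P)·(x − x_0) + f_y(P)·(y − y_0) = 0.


Tangent line at P: -20*x + 17*y + 26 = 0.

Step 1: f(3, 2) = 0, so P lies on C.
Step 2: partial derivatives
  f_x(x, y) = -3*x**2 + 2*x*y - 2*y**2 + y + 1, f_y(x, y) = x**2 - 4*x*y + x + 6*y**2 + 2*y + 1.
  f_x(P) = -20, f_y(P) = 17 (gradient nonzero, so P is smooth).
Step 3: tangent line at P: -20·(x − 3) + 17·(y − 2) = 0.
Expanding: -20*x + 17*y + 26 = 0.


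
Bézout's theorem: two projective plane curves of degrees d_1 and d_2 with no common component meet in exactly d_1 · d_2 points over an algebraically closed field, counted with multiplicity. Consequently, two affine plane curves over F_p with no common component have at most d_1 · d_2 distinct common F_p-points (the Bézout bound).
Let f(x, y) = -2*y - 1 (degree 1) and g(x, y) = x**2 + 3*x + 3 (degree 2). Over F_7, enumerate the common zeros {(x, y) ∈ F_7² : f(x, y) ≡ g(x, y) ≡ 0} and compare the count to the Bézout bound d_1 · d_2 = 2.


Common zeros: {(1, 3), (3, 3)}; count = 2; Bézout bound = 2.

deg(f) = 1, deg(g) = 2, so Bézout bound = 2.
Scan x ∈ F_7. For each x, list the y ∈ F_7 with f(x, y) ≡ 0 and those with g(x, y) ≡ 0 (mod 7); the common zeros in that column are the intersection.
  x = 0: f ≡ 0 at y ∈ {3}; g ≡ 0 at y ∈ ∅; common: ∅.
  x = 1: f ≡ 0 at y ∈ {3}; g ≡ 0 at y ∈ {0, 1, 2, 3, 4, 5, 6}; common: {3}.
  x = 2: f ≡ 0 at y ∈ {3}; g ≡ 0 at y ∈ ∅; common: ∅.
  x = 3: f ≡ 0 at y ∈ {3}; g ≡ 0 at y ∈ {0, 1, 2, 3, 4, 5, 6}; common: {3}.
  x = 4: f ≡ 0 at y ∈ {3}; g ≡ 0 at y ∈ ∅; common: ∅.
  x = 5: f ≡ 0 at y ∈ {3}; g ≡ 0 at y ∈ ∅; common: ∅.
  x = 6: f ≡ 0 at y ∈ {3}; g ≡ 0 at y ∈ ∅; common: ∅.
Collecting: common zeros = {(1, 3), (3, 3)}, so the count is 2.
Comparison with the Bézout bound: 2 ≤ 2 = deg(f)·deg(g), as expected for curves with no common component (the bound is attained).


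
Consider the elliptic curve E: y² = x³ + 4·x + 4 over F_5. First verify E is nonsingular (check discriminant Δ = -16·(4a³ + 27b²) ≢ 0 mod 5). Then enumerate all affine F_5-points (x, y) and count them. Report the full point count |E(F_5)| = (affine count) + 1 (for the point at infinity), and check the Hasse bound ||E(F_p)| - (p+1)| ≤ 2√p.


Affine points = {(0, 2), (0, 3), (1, 2), (1, 3), (2, 0), (4, 2), (4, 3)}; affine count = 7; |E(F_5)| = 8.

Discriminant check: Δ ∝ 4a³ + 27b² = 4·4³ + 27·4² = 4·64 + 27·16 ≡ 3 (mod 5). Nonzero ⇒ E is nonsingular.
For each x ∈ F_5, compute rhs = x³ + 4·x + 4 mod 5, then count y ∈ F_5 with y² ≡ rhs.
  x = 0: rhs = 4, matching y values: 2, 3 (2 points).
  x = 1: rhs = 4, matching y values: 2, 3 (2 points).
  x = 2: rhs = 0, matching y values: 0 (1 points).
  x = 3: rhs = 3, matching y values: none (0 points).
  x = 4: rhs = 4, matching y values: 2, 3 (2 points).
Total affine count: 7.
Full point count |E(F_5)| = 7 + 1 = 8.
Hasse bound: |8 − (5+1)| = |2| = 2 ≤ 2√5 ≈ 4.4721 ✓.


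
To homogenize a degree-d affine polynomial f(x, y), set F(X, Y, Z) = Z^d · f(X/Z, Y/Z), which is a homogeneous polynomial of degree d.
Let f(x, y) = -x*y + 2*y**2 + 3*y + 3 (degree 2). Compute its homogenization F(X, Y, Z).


F(X, Y, Z) = -X*Y + 2*Y**2 + 3*Y*Z + 3*Z**2

deg(f) = 2.
Substitute x = X/Z, y = Y/Z into f, then multiply by Z^2.
  monomial -1·x^1·y^1 ↦ -1·X^1·Y^1·Z^0.
  monomial 2·x^0·y^2 ↦ 2·X^0·Y^2·Z^0.
  monomial 3·x^0·y^1 ↦ 3·X^0·Y^1·Z^1.
  monomial 3·x^0·y^0 ↦ 3·X^0·Y^0·Z^2.
Collecting: F(X, Y, Z) = -X*Y + 2*Y**2 + 3*Y*Z + 3*Z**2.


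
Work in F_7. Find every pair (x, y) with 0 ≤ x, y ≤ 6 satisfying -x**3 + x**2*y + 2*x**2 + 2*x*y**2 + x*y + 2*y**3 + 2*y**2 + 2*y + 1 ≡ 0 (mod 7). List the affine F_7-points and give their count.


Affine F_7-points: {(0, 1), (1, 2), (1, 4), (1, 6), (2, 3), (2, 5), (5, 1), (6, 4), (6, 6)}; count = 9.

For each of the 49 pairs (x, y) ∈ F_7², evaluate f(x, y) mod 7. Record the zeros.
  x = 0: [0↦1, 1↦0, 2↦1, 3↦2, 4↦1, 5↦3, 6↦6]  zeros at y ∈ {1}
  x = 1: [0↦2, 1↦5, 2↦0, 3↦6, 4↦0, 5↦1, 6↦0]  zeros at y ∈ {2, 4, 6}
  x = 2: [0↦1, 1↦3, 2↦1, 3↦0, 4↦5, 5↦0, 6↦4]  zeros at y ∈ {3, 5}
  x = 3: [0↦6, 1↦2, 2↦5, 3↦6, 4↦3, 5↦1, 6↦5]  zeros at y ∈ ∅
  x = 4: [0↦4, 1↦3, 2↦6, 3↦4, 4↦2, 5↦5, 6↦4]  zeros at y ∈ ∅
  x = 5: [0↦3, 1↦0, 2↦5, 3↦2, 4↦3, 5↦6, 6↦2]  zeros at y ∈ {1}
  x = 6: [0↦4, 1↦1, 2↦3, 3↦1, 4↦0, 5↦5, 6↦0]  zeros at y ∈ {4, 6}
Collecting zeros: affine points = {(0, 1), (1, 2), (1, 4), (1, 6), (2, 3), (2, 5), (5, 1), (6, 4), (6, 6)}.
Total count |C(F_7)_aff| = 9.


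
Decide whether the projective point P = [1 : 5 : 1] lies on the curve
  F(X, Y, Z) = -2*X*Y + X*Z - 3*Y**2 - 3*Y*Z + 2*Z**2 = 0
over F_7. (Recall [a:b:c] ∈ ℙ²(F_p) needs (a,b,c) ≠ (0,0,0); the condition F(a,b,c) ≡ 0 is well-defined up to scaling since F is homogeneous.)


F(1,5,1) ≡ 1 (mod 7); P is NOT on the curve.

Evaluate F(1, 5, 1) term-by-term (mod 7).
  -2*X*Y ↦ -2·1·5·1 = -10
  X*Z ↦ 1·1·1·1 = 1
  -3*Y**2 ↦ -3·1·25·1 = -75
  -3*Y*Z ↦ -3·1·5·1 = -15
  2*Z**2 ↦ 2·1·1·1 = 2
Sum: F(1, 5, 1) = (-10) + (1) + (-75) + (-15) + (2) = -97.
Reducing mod 7: -97 ≡ 1 (mod 7).
Since F(a, b, c) ≡ 1 ≠ 0 (mod 7), P does NOT lie on the curve.


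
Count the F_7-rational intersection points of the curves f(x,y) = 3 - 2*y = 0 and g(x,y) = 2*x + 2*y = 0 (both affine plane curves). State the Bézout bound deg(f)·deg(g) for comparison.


Common zeros: {(2, 5)}; count = 1; Bézout bound = 1.

deg(f) = 1, deg(g) = 1, so Bézout bound = 1.
Scan x ∈ F_7. For each x, list the y ∈ F_7 with f(x, y) ≡ 0 and those with g(x, y) ≡ 0 (mod 7); the common zeros in that column are the intersection.
  x = 0: f ≡ 0 at y ∈ {5}; g ≡ 0 at y ∈ {0}; common: ∅.
  x = 1: f ≡ 0 at y ∈ {5}; g ≡ 0 at y ∈ {6}; common: ∅.
  x = 2: f ≡ 0 at y ∈ {5}; g ≡ 0 at y ∈ {5}; common: {5}.
  x = 3: f ≡ 0 at y ∈ {5}; g ≡ 0 at y ∈ {4}; common: ∅.
  x = 4: f ≡ 0 at y ∈ {5}; g ≡ 0 at y ∈ {3}; common: ∅.
  x = 5: f ≡ 0 at y ∈ {5}; g ≡ 0 at y ∈ {2}; common: ∅.
  x = 6: f ≡ 0 at y ∈ {5}; g ≡ 0 at y ∈ {1}; common: ∅.
Collecting: common zeros = {(2, 5)}, so the count is 1.
Comparison with the Bézout bound: 1 ≤ 1 = deg(f)·deg(g), as expected for curves with no common component (the bound is attained).


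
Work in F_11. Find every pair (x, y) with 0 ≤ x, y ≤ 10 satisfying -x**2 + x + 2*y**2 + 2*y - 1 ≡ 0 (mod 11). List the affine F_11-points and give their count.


Affine F_11-points: {(0, 2), (0, 8), (1, 2), (1, 8), (3, 4), (3, 6), (4, 3), (4, 7), (8, 3), (8, 7), (9, 4), (9, 6)}; count = 12.

For each of the 121 pairs (x, y) ∈ F_11², evaluate f(x, y) mod 11. Record the zeros.
  x = 0: [0↦10, 1↦3, 2↦0, 3↦1, 4↦6, 5↦4, 6↦6, 7↦1, 8↦0, 9↦3, 10↦10]  zeros at y ∈ {2, 8}
  x = 1: [0↦10, 1↦3, 2↦0, 3↦1, 4↦6, 5↦4, 6↦6, 7↦1, 8↦0, 9↦3, 10↦10]  zeros at y ∈ {2, 8}
  x = 2: [0↦8, 1↦1, 2↦9, 3↦10, 4↦4, 5↦2, 6↦4, 7↦10, 8↦9, 9↦1, 10↦8]  zeros at y ∈ ∅
  x = 3: [0↦4, 1↦8, 2↦5, 3↦6, 4↦0, 5↦9, 6↦0, 7↦6, 8↦5, 9↦8, 10↦4]  zeros at y ∈ {4, 6}
  x = 4: [0↦9, 1↦2, 2↦10, 3↦0, 4↦5, 5↦3, 6↦5, 7↦0, 8↦10, 9↦2, 10↦9]  zeros at y ∈ {3, 7}
  x = 5: [0↦1, 1↦5, 2↦2, 3↦3, 4↦8, 5↦6, 6↦8, 7↦3, 8↦2, 9↦5, 10↦1]  zeros at y ∈ ∅
  x = 6: [0↦2, 1↦6, 2↦3, 3↦4, 4↦9, 5↦7, 6↦9, 7↦4, 8↦3, 9↦6, 10↦2]  zeros at y ∈ ∅
  x = 7: [0↦1, 1↦5, 2↦2, 3↦3, 4↦8, 5↦6, 6↦8, 7↦3, 8↦2, 9↦5, 10↦1]  zeros at y ∈ ∅
  x = 8: [0↦9, 1↦2, 2↦10, 3↦0, 4↦5, 5↦3, 6↦5, 7↦0, 8↦10, 9↦2, 10↦9]  zeros at y ∈ {3, 7}
  x = 9: [0↦4, 1↦8, 2↦5, 3↦6, 4↦0, 5↦9, 6↦0, 7↦6, 8↦5, 9↦8, 10↦4]  zeros at y ∈ {4, 6}
  x = 10: [0↦8, 1↦1, 2↦9, 3↦10, 4↦4, 5↦2, 6↦4, 7↦10, 8↦9, 9↦1, 10↦8]  zeros at y ∈ ∅
Collecting zeros: affine points = {(0, 2), (0, 8), (1, 2), (1, 8), (3, 4), (3, 6), (4, 3), (4, 7), (8, 3), (8, 7), (9, 4), (9, 6)}.
Total count |C(F_11)_aff| = 12.


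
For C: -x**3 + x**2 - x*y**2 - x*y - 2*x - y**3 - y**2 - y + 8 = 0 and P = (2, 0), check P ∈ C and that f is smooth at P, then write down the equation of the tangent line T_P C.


Tangent line at P: -10*x - 3*y + 20 = 0.

Step 1: f(2, 0) = 0, so P lies on C.
Step 2: partial derivatives
  f_x(x, y) = -3*x**2 + 2*x - y**2 - y - 2, f_y(x, y) = -2*x*y - x - 3*y**2 - 2*y - 1.
  f_x(P) = -10, f_y(P) = -3 (gradient nonzero, so P is smooth).
Step 3: tangent line at P: -10·(x − 2) + -3·(y − 0) = 0.
Expanding: -10*x - 3*y + 20 = 0.


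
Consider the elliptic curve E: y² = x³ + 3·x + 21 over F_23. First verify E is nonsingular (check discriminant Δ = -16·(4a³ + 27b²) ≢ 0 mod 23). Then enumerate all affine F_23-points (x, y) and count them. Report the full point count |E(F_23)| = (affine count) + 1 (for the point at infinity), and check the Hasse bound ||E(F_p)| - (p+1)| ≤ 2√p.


Affine points = {(1, 5), (1, 18), (2, 9), (2, 14), (5, 0), (6, 5), (6, 18), (9, 8), (9, 15), (10, 4), (10, 19), (13, 7), (13, 16), (14, 1), (14, 22), (16, 5), (16, 18), (20, 10), (20, 13)}; affine count = 19; |E(F_23)| = 20.

Discriminant check: Δ ∝ 4a³ + 27b² = 4·3³ + 27·21² = 4·27 + 27·441 ≡ 9 (mod 23). Nonzero ⇒ E is nonsingular.
For each x ∈ F_23, compute rhs = x³ + 3·x + 21 mod 23, then count y ∈ F_23 with y² ≡ rhs.
  x = 0: rhs = 21, matching y values: none (0 points).
  x = 1: rhs = 2, matching y values: 5, 18 (2 points).
  x = 2: rhs = 12, matching y values: 9, 14 (2 points).
  x = 3: rhs = 11, matching y values: none (0 points).
  x = 4: rhs = 5, matching y values: none (0 points).
  x = 5: rhs = 0, matching y values: 0 (1 points).
  x = 6: rhs = 2, matching y values: 5, 18 (2 points).
  x = 7: rhs = 17, matching y values: none (0 points).
  x = 8: rhs = 5, matching y values: none (0 points).
  x = 9: rhs = 18, matching y values: 8, 15 (2 points).
  x = 10: rhs = 16, matching y values: 4, 19 (2 points).
  x = 11: rhs = 5, matching y values: none (0 points).
  x = 12: rhs = 14, matching y values: none (0 points).
  x = 13: rhs = 3, matching y values: 7, 16 (2 points).
  x = 14: rhs = 1, matching y values: 1, 22 (2 points).
  x = 15: rhs = 14, matching y values: none (0 points).
  x = 16: rhs = 2, matching y values: 5, 18 (2 points).
  x = 17: rhs = 17, matching y values: none (0 points).
  x = 18: rhs = 19, matching y values: none (0 points).
  x = 19: rhs = 14, matching y values: none (0 points).
  x = 20: rhs = 8, matching y values: 10, 13 (2 points).
  x = 21: rhs = 7, matching y values: none (0 points).
  x = 22: rhs = 17, matching y values: none (0 points).
Total affine count: 19.
Full point count |E(F_23)| = 19 + 1 = 20.
Hasse bound: |20 − (23+1)| = |-4| = 4 ≤ 2√23 ≈ 9.5917 ✓.


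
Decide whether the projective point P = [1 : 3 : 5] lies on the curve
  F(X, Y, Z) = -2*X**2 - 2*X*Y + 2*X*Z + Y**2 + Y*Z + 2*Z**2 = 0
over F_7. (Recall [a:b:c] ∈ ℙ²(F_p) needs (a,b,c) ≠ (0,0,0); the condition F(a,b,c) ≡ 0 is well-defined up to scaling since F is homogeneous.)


F(1,3,5) ≡ 6 (mod 7); P is NOT on the curve.

Evaluate F(1, 3, 5) term-by-term (mod 7).
  -2*X**2 ↦ -2·1·1·1 = -2
  -2*X*Y ↦ -2·1·3·1 = -6
  2*X*Z ↦ 2·1·1·5 = 10
  Y**2 ↦ 1·1·9·1 = 9
  Y*Z ↦ 1·1·3·5 = 15
  2*Z**2 ↦ 2·1·1·25 = 50
Sum: F(1, 3, 5) = (-2) + (-6) + (10) + (9) + (15) + (50) = 76.
Reducing mod 7: 76 ≡ 6 (mod 7).
Since F(a, b, c) ≡ 6 ≠ 0 (mod 7), P does NOT lie on the curve.


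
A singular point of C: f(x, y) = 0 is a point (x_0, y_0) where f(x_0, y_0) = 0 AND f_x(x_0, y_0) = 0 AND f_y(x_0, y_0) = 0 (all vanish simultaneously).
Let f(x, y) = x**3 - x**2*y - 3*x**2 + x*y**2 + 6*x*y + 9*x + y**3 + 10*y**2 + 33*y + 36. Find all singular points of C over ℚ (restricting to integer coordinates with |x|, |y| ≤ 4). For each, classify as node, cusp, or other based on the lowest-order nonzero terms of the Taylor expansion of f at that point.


Singular points: {(0, -3)}; classification: cusp.

Compute partial derivatives:
  f_x = 3*x**2 - 2*x*y - 6*x + y**2 + 6*y + 9.
  f_y = -x**2 + 2*x*y + 6*x + 3*y**2 + 20*y + 33.
Scan x_0 ∈ {−4, ..., 4}. For each x_0, f_y(x_0, y) is a polynomial in y; find its integer roots y ∈ {−4, ..., 4}, then test f_x and f at those candidates.
  x = -4: f_y(-4, y) = 3*y**2 + 12*y - 7; no integer root y with |y| ≤ 4.
  x = -3: f_y(-3, y) = 3*y**2 + 14*y + 6; no integer root y with |y| ≤ 4.
  x = -2: f_y(-2, y) = 3*y**2 + 16*y + 17; no integer root y with |y| ≤ 4.
  x = -1: f_y(-1, y) = 3*y**2 + 18*y + 26; no integer root y with |y| ≤ 4.
  x = 0: f_y(0, y) = 3*y**2 + 20*y + 33; vanishes at y ∈ {-3}. (0, -3): f_x = 0, f = 0 — SINGULAR.
  x = 1: f_y(1, y) = 3*y**2 + 22*y + 38; no integer root y with |y| ≤ 4.
  x = 2: f_y(2, y) = 3*y**2 + 24*y + 41; no integer root y with |y| ≤ 4.
  x = 3: f_y(3, y) = 3*y**2 + 26*y + 42; no integer root y with |y| ≤ 4.
  x = 4: f_y(4, y) = 3*y**2 + 28*y + 41; no integer root y with |y| ≤ 4.
Only singular point on the grid: (0, -3).
Classify: substitute x = 0 + u, y = -3 + v and expand: f = u**3 - u**2*v + u*v**2 + v**3 + v**2.
No constant or linear terms (consistent with a singular point). Quadratic part: v**2. Cubic part: u**3 - u**2*v + u*v**2 + v**3.
The quadratic part v**2 is a perfect square, so there is a single (double) tangent line v = 0, i.e. y = -3. Restricting the cubic part to that line (v = 0) leaves u**3 ≠ 0, so f is not divisible by v and the branch is v² ≈ -u**3 to lowest order — this is a cusp.
Classification: cusp.


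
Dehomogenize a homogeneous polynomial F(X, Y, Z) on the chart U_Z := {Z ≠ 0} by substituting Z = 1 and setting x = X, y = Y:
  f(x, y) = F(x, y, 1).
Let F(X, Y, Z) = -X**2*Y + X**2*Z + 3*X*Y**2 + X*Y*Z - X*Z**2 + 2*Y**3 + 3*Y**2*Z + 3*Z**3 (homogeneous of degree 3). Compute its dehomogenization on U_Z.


f(x, y) = -x**2*y + x**2 + 3*x*y**2 + x*y - x + 2*y**3 + 3*y**2 + 3

On U_Z we set Z = 1. Each monomial c·X^i·Y^j·Z^k in F becomes c·x^i·y^j·1^k = c·x^i·y^j.
Substituting Z = 1: F(X, Y, 1) = -x**2*y + x**2 + 3*x*y**2 + x*y - x + 2*y**3 + 3*y**2 + 3.
Note: deg(f) ≤ deg(F) = 3; strict inequality happens when F is divisible by Z (lost terms).


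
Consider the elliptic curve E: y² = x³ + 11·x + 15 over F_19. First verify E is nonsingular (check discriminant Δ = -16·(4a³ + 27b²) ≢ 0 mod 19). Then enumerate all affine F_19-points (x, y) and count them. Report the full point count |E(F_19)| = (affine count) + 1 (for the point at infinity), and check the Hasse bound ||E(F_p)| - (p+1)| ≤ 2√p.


Affine points = {(2, 8), (2, 11), (4, 3), (4, 16), (5, 9), (5, 10), (7, 6), (7, 13), (8, 8), (8, 11), (9, 8), (9, 11), (10, 2), (10, 17), (11, 2), (11, 17), (14, 5), (14, 14), (17, 2), (17, 17)}; affine count = 20; |E(F_19)| = 21.

Discriminant check: Δ ∝ 4a³ + 27b² = 4·11³ + 27·15² = 4·1331 + 27·225 ≡ 18 (mod 19). Nonzero ⇒ E is nonsingular.
For each x ∈ F_19, compute rhs = x³ + 11·x + 15 mod 19, then count y ∈ F_19 with y² ≡ rhs.
  x = 0: rhs = 15, matching y values: none (0 points).
  x = 1: rhs = 8, matching y values: none (0 points).
  x = 2: rhs = 7, matching y values: 8, 11 (2 points).
  x = 3: rhs = 18, matching y values: none (0 points).
  x = 4: rhs = 9, matching y values: 3, 16 (2 points).
  x = 5: rhs = 5, matching y values: 9, 10 (2 points).
  x = 6: rhs = 12, matching y values: none (0 points).
  x = 7: rhs = 17, matching y values: 6, 13 (2 points).
  x = 8: rhs = 7, matching y values: 8, 11 (2 points).
  x = 9: rhs = 7, matching y values: 8, 11 (2 points).
  x = 10: rhs = 4, matching y values: 2, 17 (2 points).
  x = 11: rhs = 4, matching y values: 2, 17 (2 points).
  x = 12: rhs = 13, matching y values: none (0 points).
  x = 13: rhs = 18, matching y values: none (0 points).
  x = 14: rhs = 6, matching y values: 5, 14 (2 points).
  x = 15: rhs = 2, matching y values: none (0 points).
  x = 16: rhs = 12, matching y values: none (0 points).
  x = 17: rhs = 4, matching y values: 2, 17 (2 points).
  x = 18: rhs = 3, matching y values: none (0 points).
Total affine count: 20.
Full point count |E(F_19)| = 20 + 1 = 21.
Hasse bound: |21 − (19+1)| = |1| = 1 ≤ 2√19 ≈ 8.7178 ✓.


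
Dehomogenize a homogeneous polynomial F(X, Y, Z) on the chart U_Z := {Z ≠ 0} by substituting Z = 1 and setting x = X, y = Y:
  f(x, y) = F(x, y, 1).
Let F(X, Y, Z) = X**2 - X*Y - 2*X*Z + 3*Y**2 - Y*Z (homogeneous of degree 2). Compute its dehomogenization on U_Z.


f(x, y) = x**2 - x*y - 2*x + 3*y**2 - y

On U_Z we set Z = 1. Each monomial c·X^i·Y^j·Z^k in F becomes c·x^i·y^j·1^k = c·x^i·y^j.
Substituting Z = 1: F(X, Y, 1) = x**2 - x*y - 2*x + 3*y**2 - y.
Note: deg(f) ≤ deg(F) = 2; strict inequality happens when F is divisible by Z (lost terms).


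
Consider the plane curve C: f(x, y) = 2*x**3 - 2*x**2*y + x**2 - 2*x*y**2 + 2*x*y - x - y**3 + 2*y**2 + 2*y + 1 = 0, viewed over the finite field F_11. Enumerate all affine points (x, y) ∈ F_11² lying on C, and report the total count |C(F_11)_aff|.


Affine F_11-points: ∅; count = 0.

For each of the 121 pairs (x, y) ∈ F_11², evaluate f(x, y) mod 11. Record the zeros.
  x = 0: [0↦1, 1↦4, 2↦5, 3↦9, 4↦10, 5↦2, 6↦1, 7↦1, 8↦7, 9↦2, 10↦2]  zeros at y ∈ ∅
  x = 1: [0↦3, 1↦4, 2↦10, 3↦4, 4↦2, 5↦9, 6↦8, 7↦4, 8↦2, 9↦7, 10↦2]  zeros at y ∈ ∅
  x = 2: [0↦8, 1↦3, 2↦10, 3↦1, 4↦3, 5↦10, 6↦5, 7↦4, 8↦1, 9↦1, 10↦9]  zeros at y ∈ ∅
  x = 3: [0↦6, 1↦2, 2↦6, 3↦1, 4↦3, 5↦6, 6↦4, 7↦2, 8↦5, 9↦7, 10↦2]  zeros at y ∈ ∅
  x = 4: [0↦9, 1↦2, 2↦10, 3↦5, 4↦3, 5↦9, 6↦6, 7↦10, 8↦4, 9↦4, 10↦4]  zeros at y ∈ ∅
  x = 5: [0↦7, 1↦4, 2↦1, 3↦3, 4↦4, 5↦9, 6↦1, 7↦7, 8↦10, 9↦4, 10↦5]  zeros at y ∈ ∅
  x = 6: [0↦1, 1↦9, 2↦2, 3↦7, 4↦7, 5↦7, 6↦1, 7↦5, 8↦2, 9↦8, 10↦6]  zeros at y ∈ ∅
  x = 7: [0↦3, 1↦7, 2↦3, 3↦7, 4↦2, 5↦4, 6↦7, 7↦5, 8↦3, 9↦6, 10↦8]  zeros at y ∈ ∅
  x = 8: [0↦3, 1↦10, 2↦5, 3↦4, 4↦1, 5↦1, 6↦9, 7↦8, 8↦3, 9↦10, 10↦1]  zeros at y ∈ ∅
  x = 9: [0↦2, 1↦8, 2↦9, 3↦10, 4↦5, 5↦10, 6↦8, 7↦4, 8↦3, 9↦10, 10↦8]  zeros at y ∈ ∅
  x = 10: [0↦1, 1↦2, 2↦5, 3↦4, 4↦4, 5↦10, 6↦5, 7↦5, 8↦4, 9↦7, 10↦8]  zeros at y ∈ ∅
Collecting zeros: affine points = ∅.
Total count |C(F_11)_aff| = 0.
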